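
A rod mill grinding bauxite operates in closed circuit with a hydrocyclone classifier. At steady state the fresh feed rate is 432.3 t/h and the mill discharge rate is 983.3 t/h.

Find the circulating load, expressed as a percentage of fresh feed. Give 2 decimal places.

Steady state: M = F + R.
R = M − F = 983.3 − 432.3 = 551.0 t/h
CL = 100·R/F = 100·551.0/432.3 = 127.46 %

CL = 127.46 %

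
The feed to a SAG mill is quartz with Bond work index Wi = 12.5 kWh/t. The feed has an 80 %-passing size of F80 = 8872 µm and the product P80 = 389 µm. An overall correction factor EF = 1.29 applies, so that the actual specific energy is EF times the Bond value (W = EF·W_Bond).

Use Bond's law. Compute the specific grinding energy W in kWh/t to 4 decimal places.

W_Bond = 10·Wi·(1/√P₈₀ − 1/√F₈₀)
1/√389 = 0.050702;  1/√8872 = 0.010617
W = 10·12.5·(0.050702 − 0.010617) = 5.0107 kWh/t
Corrected W = EF·W_Bond = 1.29·5.0107 = 6.4638 kWh/t

W = 6.4638 kWh/t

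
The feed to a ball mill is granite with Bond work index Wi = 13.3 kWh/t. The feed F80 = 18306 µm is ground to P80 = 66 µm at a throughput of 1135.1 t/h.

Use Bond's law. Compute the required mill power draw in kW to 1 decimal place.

Bond: W = 10·Wi·(1/√P80 − 1/√F80)
W = 10·13.3·(1/√66 − 1/√18306) = 10·13.3·(0.115700) = 15.3882 kWh/t
Mill draw = 15.3882 × 1135.1 = 17467.1 kW

P = 17467.1 kW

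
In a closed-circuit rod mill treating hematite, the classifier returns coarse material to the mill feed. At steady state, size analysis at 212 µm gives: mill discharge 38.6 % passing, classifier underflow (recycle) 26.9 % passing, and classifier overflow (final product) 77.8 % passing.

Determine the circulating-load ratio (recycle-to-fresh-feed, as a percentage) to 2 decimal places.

Let r = R/F. Size balance at 212 µm:
(1+r)d = ru + o → r = (o−d)/(d−u)
r = (77.8 − 38.6)/(38.6 − 26.9) = 39.2/11.7 = 3.3504
CL = 100·r = 335.04 %

CL = 335.04 %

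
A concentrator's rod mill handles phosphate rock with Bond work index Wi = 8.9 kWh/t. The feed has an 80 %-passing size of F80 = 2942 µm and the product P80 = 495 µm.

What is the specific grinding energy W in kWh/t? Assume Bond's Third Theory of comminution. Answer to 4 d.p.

W = 10·Wi·(P80^(-½) − F80^(-½))
1/√495 = 0.044947;  1/√2942 = 0.018437
W = 10·8.9·(0.044947 − 0.018437) = 2.3594 kWh/t

W = 2.3594 kWh/t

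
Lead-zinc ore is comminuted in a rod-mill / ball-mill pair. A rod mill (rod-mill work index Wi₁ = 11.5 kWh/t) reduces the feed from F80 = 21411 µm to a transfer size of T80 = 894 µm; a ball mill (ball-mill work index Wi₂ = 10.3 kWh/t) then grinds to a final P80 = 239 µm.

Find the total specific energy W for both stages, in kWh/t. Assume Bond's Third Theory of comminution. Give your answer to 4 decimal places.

W = 6.2779 kWh/t

W = 10·Wi·[P80^(−½) − F80^(−½)]
Stage 1 (21411→894 µm, Wi₁=11.5): W₁ = 10·11.5·(0.033445 − 0.006834) = 3.0603 kWh/t
Stage 2 (894→239 µm, Wi₂=10.3): W₂ = 10·10.3·(0.064685 − 0.033445) = 3.2177 kWh/t
W = W₁ + W₂ = 3.0603 + 3.2177 = 6.2779 kWh/t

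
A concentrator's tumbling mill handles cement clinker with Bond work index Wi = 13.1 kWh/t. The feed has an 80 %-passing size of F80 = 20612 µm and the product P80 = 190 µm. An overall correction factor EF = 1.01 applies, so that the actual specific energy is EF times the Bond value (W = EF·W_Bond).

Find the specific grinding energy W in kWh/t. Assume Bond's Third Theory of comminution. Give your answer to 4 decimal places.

Bond: W = 10·Wi·(1/√P80 − 1/√F80)
1/√190 = 0.072548;  1/√20612 = 0.006965
W = 10·13.1·(0.072548 − 0.006965) = 8.5913 kWh/t
W_actual = 1.01 × 8.5913 = 8.6772 kWh/t

W = 8.6772 kWh/t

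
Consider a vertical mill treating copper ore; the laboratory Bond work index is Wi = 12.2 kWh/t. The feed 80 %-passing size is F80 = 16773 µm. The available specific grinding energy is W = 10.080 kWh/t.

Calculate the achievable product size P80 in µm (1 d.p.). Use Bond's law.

W = 10 Wi (1/√P80 − 1/√F80)  [Bond]
⇒ 1/√P80 = W/(10 Wi) + 1/√F80
  = 10.0800/(10·12.2) + 1/√16773 = 0.082623 + 0.007721 = 0.090344
P80 = (1/0.090344)² = 11.0688² = 122.52 µm

P80 = 122.5 µm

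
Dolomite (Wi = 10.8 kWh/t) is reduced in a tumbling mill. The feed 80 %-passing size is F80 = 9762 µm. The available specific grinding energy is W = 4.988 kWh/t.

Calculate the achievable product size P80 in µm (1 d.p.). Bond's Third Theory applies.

W = 10 Wi (P80^-0.5 − F80^-0.5)
1/√P80 = 1/√F80 + W/(10·Wi)
  = 4.9880/(10·10.8) + 1/√9762 = 0.046185 + 0.010121 = 0.056306
P80 = (1/0.056306)² = 17.7600² = 315.42 µm

P80 = 315.4 µm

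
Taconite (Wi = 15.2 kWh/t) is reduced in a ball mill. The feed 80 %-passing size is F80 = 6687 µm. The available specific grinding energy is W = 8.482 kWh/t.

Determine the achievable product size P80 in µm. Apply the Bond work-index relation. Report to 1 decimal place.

P80 = 216.1 µm

Bond:  W = 10 Wi (1/√P − 1/√F)
⇒ 1/√P80 = W/(10·Wi) + 1/√F80
  = 8.4820/(10·15.2) + 1/√6687 = 0.055803 + 0.012229 = 0.068031
P80 = (1/0.068031)² = 14.6991² = 216.06 µm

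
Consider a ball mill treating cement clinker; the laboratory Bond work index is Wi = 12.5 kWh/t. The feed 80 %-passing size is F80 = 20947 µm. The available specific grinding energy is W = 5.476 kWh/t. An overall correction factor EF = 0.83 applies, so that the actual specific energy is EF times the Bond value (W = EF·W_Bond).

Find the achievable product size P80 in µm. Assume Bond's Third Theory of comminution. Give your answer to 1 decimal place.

W = 10 Wi (P80^-0.5 − F80^-0.5)
W_Bond = W / EF = 5.476 / 0.83 = 6.5976 kWh/t
P80^(−½) = W_Bond/(10 Wi) + F80^(−½)
  = 6.5976/(10·12.5) + 1/√20947 = 0.052781 + 0.006909 = 0.059690
P80 = (1/0.059690)² = 16.7532² = 280.67 µm

P80 = 280.7 µm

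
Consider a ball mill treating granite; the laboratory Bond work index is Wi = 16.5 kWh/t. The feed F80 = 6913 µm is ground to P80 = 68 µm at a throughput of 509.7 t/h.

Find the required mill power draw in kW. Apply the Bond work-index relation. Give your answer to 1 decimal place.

P = 9187.2 kW

W = 10 Wi / √P80 − 10 Wi / √F80
W = 10·16.5·(1/√68 − 1/√6913) = 10·16.5·(0.109241) = 18.0247 kWh/t
P_mill = W·ṁ = 18.0247·509.7 = 9187.2 kW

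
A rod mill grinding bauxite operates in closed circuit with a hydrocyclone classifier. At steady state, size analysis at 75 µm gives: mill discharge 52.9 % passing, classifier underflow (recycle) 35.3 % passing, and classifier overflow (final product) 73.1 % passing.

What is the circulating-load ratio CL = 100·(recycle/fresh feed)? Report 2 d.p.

CL = 114.77 %

Two-product formula at 75 µm:
r = (o − d)/(d − u)
r = (73.1 − 52.9)/(52.9 − 35.3) = 20.2/17.6 = 1.1477
CL = 100·r = 114.77 %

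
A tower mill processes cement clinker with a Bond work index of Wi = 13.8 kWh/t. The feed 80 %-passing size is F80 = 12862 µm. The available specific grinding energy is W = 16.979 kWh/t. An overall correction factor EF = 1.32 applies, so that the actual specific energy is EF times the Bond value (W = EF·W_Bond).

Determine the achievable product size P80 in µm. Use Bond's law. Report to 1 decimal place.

W = 10 Wi / √P80 − 10 Wi / √F80
W_Bond = W / EF = 16.979 / 1.32 = 12.8629 kWh/t
⇒ 1/√P80 = W_Bond/(10·Wi) + 1/√F80
  = 12.8629/(10·13.8) + 1/√12862 = 0.093209 + 0.008818 = 0.102027
P80 = (1/0.102027)² = 9.8013² = 96.07 µm

P80 = 96.1 µm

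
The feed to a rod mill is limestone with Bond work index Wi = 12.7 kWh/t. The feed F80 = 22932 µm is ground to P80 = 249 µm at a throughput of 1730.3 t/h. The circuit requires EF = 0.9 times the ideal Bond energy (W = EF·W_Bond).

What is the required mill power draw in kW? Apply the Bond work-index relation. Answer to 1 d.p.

P = 11227.4 kW

W = 10 Wi (1/√P80 − 1/√F80)  [Bond]
W = 10·12.7·(1/√249 − 1/√22932) = 10·12.7·(0.056769) = 7.2096 kWh/t
Corrected W = EF·W_Bond = 0.9·7.2096 = 6.4887 kWh/t
P = W·T = 6.4887·1730.3 = 11227.4 kW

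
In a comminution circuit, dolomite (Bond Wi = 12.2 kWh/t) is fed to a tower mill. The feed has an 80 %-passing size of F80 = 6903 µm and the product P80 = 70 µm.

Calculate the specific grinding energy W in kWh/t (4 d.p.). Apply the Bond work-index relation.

W = 13.1134 kWh/t

W = 10 Wi (P80^-0.5 − F80^-0.5)
1/√70 = 0.119523;  1/√6903 = 0.012036
W = 10·12.2·(0.119523 − 0.012036) = 13.1134 kWh/t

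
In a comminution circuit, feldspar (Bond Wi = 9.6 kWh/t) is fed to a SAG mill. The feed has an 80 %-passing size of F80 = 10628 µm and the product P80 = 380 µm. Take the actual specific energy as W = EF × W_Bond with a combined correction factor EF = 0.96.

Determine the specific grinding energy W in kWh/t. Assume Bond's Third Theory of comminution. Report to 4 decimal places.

W = 3.8338 kWh/t

W = 10 Wi (1/√P80 − 1/√F80)  [Bond]
1/√380 = 0.051299;  1/√10628 = 0.009700
W = 10·9.6·(0.051299 − 0.009700) = 3.9935 kWh/t
With EF = 0.96: W = 3.9935·0.96 = 3.8338 kWh/t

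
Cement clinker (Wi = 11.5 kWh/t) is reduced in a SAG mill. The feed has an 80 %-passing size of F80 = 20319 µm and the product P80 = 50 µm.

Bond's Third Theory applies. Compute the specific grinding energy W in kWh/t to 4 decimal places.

Bond: W = 10·Wi·(1/√P80 − 1/√F80)
1/√50 = 0.141421;  1/√20319 = 0.007015
W = 10·11.5·(0.141421 − 0.007015) = 15.4567 kWh/t

W = 15.4567 kWh/t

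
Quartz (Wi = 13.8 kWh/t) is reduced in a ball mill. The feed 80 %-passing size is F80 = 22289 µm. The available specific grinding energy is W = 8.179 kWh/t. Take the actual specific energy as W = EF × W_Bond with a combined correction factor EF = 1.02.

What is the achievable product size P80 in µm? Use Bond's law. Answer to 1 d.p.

P80 = 238.1 µm

W_Bond = 10·Wi·(1/√P₈₀ − 1/√F₈₀)
W_Bond = W / EF = 8.179 / 1.02 = 8.0186 kWh/t
1/√P80 = 1/√F80 + W_Bond/(10·Wi)
  = 8.0186/(10·13.8) + 1/√22289 = 0.058106 + 0.006698 = 0.064804
P80 = (1/0.064804)² = 15.4311² = 238.12 µm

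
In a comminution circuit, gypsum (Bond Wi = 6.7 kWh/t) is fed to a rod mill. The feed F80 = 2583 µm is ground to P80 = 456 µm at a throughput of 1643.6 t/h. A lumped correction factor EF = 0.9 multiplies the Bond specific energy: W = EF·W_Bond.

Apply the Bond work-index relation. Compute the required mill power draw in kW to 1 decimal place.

W_Bond = 10·Wi·(1/√P₈₀ − 1/√F₈₀)
W = 10·6.7·(1/√456 − 1/√2583) = 10·6.7·(0.027153) = 1.8193 kWh/t
W_actual = 0.9 × 1.8193 = 1.6373 kWh/t
P_mill = W·ṁ = 1.6373·1643.6 = 2691.1 kW

P = 2691.1 kW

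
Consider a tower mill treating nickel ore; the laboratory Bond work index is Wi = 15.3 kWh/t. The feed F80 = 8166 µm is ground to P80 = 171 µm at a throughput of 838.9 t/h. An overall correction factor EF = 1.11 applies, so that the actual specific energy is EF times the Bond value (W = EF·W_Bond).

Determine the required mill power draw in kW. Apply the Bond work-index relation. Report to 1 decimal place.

P = 9318.4 kW

Bond:  W = 10 Wi (1/√P − 1/√F)
W = 10·15.3·(1/√171 − 1/√8166) = 10·15.3·(0.065406) = 10.0071 kWh/t
W_actual = 1.11 × 10.0071 = 11.1079 kWh/t
P = W·T = 11.1079·838.9 = 9318.4 kW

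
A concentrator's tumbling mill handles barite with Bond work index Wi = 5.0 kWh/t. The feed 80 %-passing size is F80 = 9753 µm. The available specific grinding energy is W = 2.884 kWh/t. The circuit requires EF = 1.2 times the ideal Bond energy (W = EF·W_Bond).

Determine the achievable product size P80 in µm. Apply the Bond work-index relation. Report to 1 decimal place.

W_Bond = 10·Wi·(1/√P₈₀ − 1/√F₈₀)
W_Bond = W / EF = 2.884 / 1.2 = 2.4033 kWh/t
⇒ 1/√P80 = W_Bond/(10 Wi) + 1/√F80
  = 2.4033/(10·5.0) + 1/√9753 = 0.048067 + 0.010126 = 0.058193
P80 = (1/0.058193)² = 17.1843² = 295.30 µm

P80 = 295.3 µm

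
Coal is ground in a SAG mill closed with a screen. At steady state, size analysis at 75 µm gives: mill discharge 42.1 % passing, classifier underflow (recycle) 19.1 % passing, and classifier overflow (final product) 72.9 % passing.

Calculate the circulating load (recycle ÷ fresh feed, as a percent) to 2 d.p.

Mass balance on the −75 µm fraction:
r = (o − d)/(d − u)
r = (72.9 − 42.1)/(42.1 − 19.1) = 30.8/23.0 = 1.3391
CL = 100·r = 133.91 %

CL = 133.91 %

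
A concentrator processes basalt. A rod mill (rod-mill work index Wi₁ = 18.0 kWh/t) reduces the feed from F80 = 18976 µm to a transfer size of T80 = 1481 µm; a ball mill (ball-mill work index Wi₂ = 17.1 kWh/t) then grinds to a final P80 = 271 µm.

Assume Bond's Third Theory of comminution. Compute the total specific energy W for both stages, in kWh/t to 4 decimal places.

W = 9.3147 kWh/t

W = 10 Wi (P80^-0.5 − F80^-0.5)
Stage 1 (18976→1481 µm, Wi₁=18.0): W₁ = 10·18.0·(0.025985 − 0.007259) = 3.3706 kWh/t
Stage 2 (1481→271 µm, Wi₂=17.1): W₂ = 10·17.1·(0.060746 − 0.025985) = 5.9441 kWh/t
W = W₁ + W₂ = 3.3706 + 5.9441 = 9.3147 kWh/t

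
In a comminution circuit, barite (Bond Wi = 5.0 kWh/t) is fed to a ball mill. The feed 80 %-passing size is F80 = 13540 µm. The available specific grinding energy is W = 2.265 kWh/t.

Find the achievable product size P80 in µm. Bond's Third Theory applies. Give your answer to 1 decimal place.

P80 = 344.3 µm

W = 10·Wi·[P80^(−½) − F80^(−½)]
P80^-0.5 = F80^-0.5 + W/(10 Wi)
  = 2.2650/(10·5.0) + 1/√13540 = 0.045300 + 0.008594 = 0.053894
P80 = (1/0.053894)² = 18.5550² = 344.29 µm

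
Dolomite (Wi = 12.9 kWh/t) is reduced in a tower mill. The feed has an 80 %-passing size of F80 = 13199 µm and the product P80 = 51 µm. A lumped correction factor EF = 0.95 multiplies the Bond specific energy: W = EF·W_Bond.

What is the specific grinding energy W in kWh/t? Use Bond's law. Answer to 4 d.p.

W = 16.0937 kWh/t

W = 10·Wi·(P80^(-½) − F80^(-½))
1/√51 = 0.140028;  1/√13199 = 0.008704
W = 10·12.9·(0.140028 − 0.008704) = 16.9408 kWh/t
W_actual = 0.95 × 16.9408 = 16.0937 kWh/t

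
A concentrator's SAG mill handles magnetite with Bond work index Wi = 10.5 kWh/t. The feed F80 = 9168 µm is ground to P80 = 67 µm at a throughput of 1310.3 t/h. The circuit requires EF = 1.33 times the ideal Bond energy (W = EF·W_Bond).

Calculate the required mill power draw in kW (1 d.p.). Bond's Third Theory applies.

W = 10·Wi·(P80^(-½) − F80^(-½))
W = 10·10.5·(1/√67 − 1/√9168) = 10·10.5·(0.111726) = 11.7312 kWh/t
Apply correction: 11.7312 × 1.33 = 15.6025 kWh/t
P = W·T = 15.6025·1310.3 = 20443.9 kW

P = 20443.9 kW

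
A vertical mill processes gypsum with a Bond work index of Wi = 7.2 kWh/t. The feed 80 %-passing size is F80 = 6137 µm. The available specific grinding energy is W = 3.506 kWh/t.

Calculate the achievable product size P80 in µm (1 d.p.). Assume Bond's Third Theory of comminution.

Bond: W = 10·Wi·(1/√P80 − 1/√F80)
⇒ 1/√P80 = W/(10·Wi) + 1/√F80
  = 3.5060/(10·7.2) + 1/√6137 = 0.048694 + 0.012765 = 0.061459
P80 = (1/0.061459)² = 16.2709² = 264.74 µm

P80 = 264.7 µm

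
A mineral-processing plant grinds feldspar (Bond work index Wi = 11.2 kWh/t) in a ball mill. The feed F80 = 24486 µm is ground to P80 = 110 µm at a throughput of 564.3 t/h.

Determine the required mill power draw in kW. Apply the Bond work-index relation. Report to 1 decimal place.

P = 5622.1 kW

W = 10 Wi / √P80 − 10 Wi / √F80
W = 10·11.2·(1/√110 − 1/√24486) = 10·11.2·(0.088956) = 9.9630 kWh/t
Power = W × throughput = 9.9630 kWh/t × 564.3 t/h = 5622.1 kW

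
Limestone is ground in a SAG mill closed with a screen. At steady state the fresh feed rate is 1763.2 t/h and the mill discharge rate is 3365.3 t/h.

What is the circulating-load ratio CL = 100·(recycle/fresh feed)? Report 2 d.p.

Mill node: discharge = fresh + recycle.
R = M − F = 3365.3 − 1763.2 = 1602.1 t/h
CL = 100·R/F = 100·1602.1/1763.2 = 90.86 %

CL = 90.86 %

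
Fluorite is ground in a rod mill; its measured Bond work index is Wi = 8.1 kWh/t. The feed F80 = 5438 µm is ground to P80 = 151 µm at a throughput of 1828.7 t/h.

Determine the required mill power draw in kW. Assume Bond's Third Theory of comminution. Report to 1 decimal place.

P = 10045.6 kW

W = 10 Wi (1/√P80 − 1/√F80)  [Bond]
W = 10·8.1·(1/√151 − 1/√5438) = 10·8.1·(0.067818) = 5.4933 kWh/t
Mill draw = 5.4933 × 1828.7 = 10045.6 kW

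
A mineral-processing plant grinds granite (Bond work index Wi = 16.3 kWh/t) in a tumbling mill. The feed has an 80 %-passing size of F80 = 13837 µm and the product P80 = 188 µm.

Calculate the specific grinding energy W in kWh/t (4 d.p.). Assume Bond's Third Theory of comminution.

Bond: W = 10·Wi·(1/√P80 − 1/√F80)
1/√188 = 0.072932;  1/√13837 = 0.008501
W = 10·16.3·(0.072932 − 0.008501) = 10.5023 kWh/t

W = 10.5023 kWh/t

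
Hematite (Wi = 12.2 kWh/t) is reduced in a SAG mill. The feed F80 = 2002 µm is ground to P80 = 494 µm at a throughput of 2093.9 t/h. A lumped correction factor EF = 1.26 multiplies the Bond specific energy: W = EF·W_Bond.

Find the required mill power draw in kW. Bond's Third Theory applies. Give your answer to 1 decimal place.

W = 10·Wi·(P80^(-½) − F80^(-½))
W = 10·12.2·(1/√494 − 1/√2002) = 10·12.2·(0.022643) = 2.7624 kWh/t
Apply correction: 2.7624 × 1.26 = 3.4806 kWh/t
P_mill = W·ṁ = 3.4806·2093.9 = 7288.1 kW

P = 7288.1 kW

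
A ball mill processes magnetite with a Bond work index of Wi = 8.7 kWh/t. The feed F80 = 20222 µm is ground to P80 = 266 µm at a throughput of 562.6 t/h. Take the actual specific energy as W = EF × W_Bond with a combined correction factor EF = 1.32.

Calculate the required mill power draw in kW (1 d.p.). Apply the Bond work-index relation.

P = 3507.1 kW

Bond: W = 10·Wi·(1/√P80 − 1/√F80)
W = 10·8.7·(1/√266 − 1/√20222) = 10·8.7·(0.054282) = 4.7225 kWh/t
With EF = 1.32: W = 4.7225·1.32 = 6.2337 kWh/t
P = W·T = 6.2337·562.6 = 3507.1 kW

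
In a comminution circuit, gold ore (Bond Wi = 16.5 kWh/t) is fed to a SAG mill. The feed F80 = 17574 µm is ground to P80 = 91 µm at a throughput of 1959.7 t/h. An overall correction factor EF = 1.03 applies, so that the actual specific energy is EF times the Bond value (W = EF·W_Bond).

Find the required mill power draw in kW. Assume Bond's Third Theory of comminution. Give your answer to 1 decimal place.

W = 10 Wi / √P80 − 10 Wi / √F80
W = 10·16.5·(1/√91 − 1/√17574) = 10·16.5·(0.097285) = 16.0520 kWh/t
With EF = 1.03: W = 16.0520·1.03 = 16.5336 kWh/t
Power = W × throughput = 16.5336 kWh/t × 1959.7 t/h = 32400.9 kW

P = 32400.9 kW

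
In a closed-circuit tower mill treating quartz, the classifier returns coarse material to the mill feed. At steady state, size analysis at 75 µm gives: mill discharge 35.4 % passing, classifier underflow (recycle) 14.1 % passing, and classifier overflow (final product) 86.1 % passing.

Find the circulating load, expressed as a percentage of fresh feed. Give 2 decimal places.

Let r = R/F. Size balance at 75 µm:
r = (o − d)/(d − u)
r = (86.1 − 35.4)/(35.4 − 14.1) = 50.7/21.3 = 2.3803
CL = 100·r = 238.03 %

CL = 238.03 %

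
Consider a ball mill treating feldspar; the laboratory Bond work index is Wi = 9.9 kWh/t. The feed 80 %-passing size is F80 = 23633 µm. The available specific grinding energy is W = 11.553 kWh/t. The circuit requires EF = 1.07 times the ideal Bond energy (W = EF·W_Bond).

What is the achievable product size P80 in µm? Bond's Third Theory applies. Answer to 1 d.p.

P80 = 74.9 µm

W = 10 Wi / √P80 − 10 Wi / √F80
W_Bond = W / EF = 11.553 / 1.07 = 10.7972 kWh/t
⇒ 1/√P80 = W_Bond/(10 Wi) + 1/√F80
  = 10.7972/(10·9.9) + 1/√23633 = 0.109063 + 0.006505 = 0.115567
P80 = (1/0.115567)² = 8.6530² = 74.87 µm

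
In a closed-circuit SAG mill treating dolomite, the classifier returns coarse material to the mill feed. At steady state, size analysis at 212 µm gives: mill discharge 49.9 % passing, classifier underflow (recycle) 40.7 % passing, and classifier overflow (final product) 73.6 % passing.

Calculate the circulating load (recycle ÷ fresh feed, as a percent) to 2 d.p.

CL = 257.61 %

Let r = R/F. Size balance at 212 µm:
(1+r)·d = r·u + o ⇒ r = (o−d)/(d−u)
r = (73.6 − 49.9)/(49.9 − 40.7) = 23.7/9.2 = 2.5761
CL = 100·r = 257.61 %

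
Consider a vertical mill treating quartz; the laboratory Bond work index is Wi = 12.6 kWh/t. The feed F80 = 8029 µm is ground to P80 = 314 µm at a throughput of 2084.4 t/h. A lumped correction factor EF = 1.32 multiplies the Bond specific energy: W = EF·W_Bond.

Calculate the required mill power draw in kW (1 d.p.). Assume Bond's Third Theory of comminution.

P = 15695.2 kW

W = 10 Wi (1/√P80 − 1/√F80)  [Bond]
W = 10·12.6·(1/√314 − 1/√8029) = 10·12.6·(0.045273) = 5.7044 kWh/t
W_actual = 1.32 × 5.7044 = 7.5298 kWh/t
P_mill = W·ṁ = 7.5298·2084.4 = 15695.2 kW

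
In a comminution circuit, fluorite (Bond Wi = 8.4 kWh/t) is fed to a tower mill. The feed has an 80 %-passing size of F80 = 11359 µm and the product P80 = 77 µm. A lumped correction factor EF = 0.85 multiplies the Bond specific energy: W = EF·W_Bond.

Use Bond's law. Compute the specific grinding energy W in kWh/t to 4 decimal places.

W = 7.4669 kWh/t

W = 10·Wi·(P80^(-½) − F80^(-½))
1/√77 = 0.113961;  1/√11359 = 0.009383
W = 10·8.4·(0.113961 − 0.009383) = 8.7845 kWh/t
With EF = 0.85: W = 8.7845·0.85 = 7.4669 kWh/t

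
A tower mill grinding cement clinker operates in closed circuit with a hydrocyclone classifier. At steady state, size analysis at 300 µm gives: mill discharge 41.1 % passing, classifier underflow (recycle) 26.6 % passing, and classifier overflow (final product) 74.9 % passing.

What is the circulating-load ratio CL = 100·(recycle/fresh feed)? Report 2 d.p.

Balance %-passing 300 µm (r = R/F):
(1+r)·d = r·u + o ⇒ r = (o−d)/(d−u)
r = (74.9 − 41.1)/(41.1 − 26.6) = 33.8/14.5 = 2.3310
CL = 100·r = 233.10 %

CL = 233.10 %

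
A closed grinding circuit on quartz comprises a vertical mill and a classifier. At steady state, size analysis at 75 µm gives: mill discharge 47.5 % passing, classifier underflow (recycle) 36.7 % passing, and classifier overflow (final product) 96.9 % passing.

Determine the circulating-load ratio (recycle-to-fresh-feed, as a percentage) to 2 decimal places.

Let r = R/F. Size balance at 75 µm:
r = (o − d)/(d − u)
r = (96.9 − 47.5)/(47.5 − 36.7) = 49.4/10.8 = 4.5741
CL = 100·r = 457.41 %

CL = 457.41 %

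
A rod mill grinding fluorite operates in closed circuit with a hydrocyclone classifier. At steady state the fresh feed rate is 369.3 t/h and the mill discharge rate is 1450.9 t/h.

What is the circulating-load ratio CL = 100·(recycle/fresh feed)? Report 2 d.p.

M = F + R at steady state, so:
R = M − F = 1450.9 − 369.3 = 1081.6 t/h
CL = 100·R/F = 100·1081.6/369.3 = 292.88 %

CL = 292.88 %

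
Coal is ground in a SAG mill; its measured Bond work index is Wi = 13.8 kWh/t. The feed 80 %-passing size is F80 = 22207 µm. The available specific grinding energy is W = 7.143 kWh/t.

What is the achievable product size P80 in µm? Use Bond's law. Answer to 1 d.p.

P80 = 292.5 µm

W_Bond = 10·Wi·(1/√P₈₀ − 1/√F₈₀)
1/√P80 = 1/√F80 + W/(10·Wi)
  = 7.1430/(10·13.8) + 1/√22207 = 0.051761 + 0.006711 = 0.058471
P80 = (1/0.058471)² = 17.1024² = 292.49 µm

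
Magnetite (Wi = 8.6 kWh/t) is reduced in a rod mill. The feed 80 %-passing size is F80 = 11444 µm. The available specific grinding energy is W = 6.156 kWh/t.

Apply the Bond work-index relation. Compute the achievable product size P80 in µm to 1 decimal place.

P80 = 152.7 µm

W = 10 Wi (1/√P80 − 1/√F80)  [Bond]
1/√P80 = 1/√F80 + W/(10·Wi)
  = 6.1560/(10·8.6) + 1/√11444 = 0.071581 + 0.009348 = 0.080929
P80 = (1/0.080929)² = 12.3565² = 152.68 µm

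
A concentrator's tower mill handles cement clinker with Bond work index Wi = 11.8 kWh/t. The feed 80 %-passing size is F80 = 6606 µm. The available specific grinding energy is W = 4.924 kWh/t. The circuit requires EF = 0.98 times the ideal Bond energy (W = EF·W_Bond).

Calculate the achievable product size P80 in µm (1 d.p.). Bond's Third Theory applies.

W_Bond = 10·Wi·(1/√P₈₀ − 1/√F₈₀)
W_Bond = W / EF = 4.924 / 0.98 = 5.0245 kWh/t
⇒ 1/√P80 = W_Bond/(10 Wi) + 1/√F80
  = 5.0245/(10·11.8) + 1/√6606 = 0.042580 + 0.012304 = 0.054884
P80 = (1/0.054884)² = 18.2203² = 331.98 µm

P80 = 332.0 µm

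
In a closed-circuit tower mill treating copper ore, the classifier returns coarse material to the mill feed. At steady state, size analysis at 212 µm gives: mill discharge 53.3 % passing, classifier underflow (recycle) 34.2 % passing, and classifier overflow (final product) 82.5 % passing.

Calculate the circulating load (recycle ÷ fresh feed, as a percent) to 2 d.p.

Let r = R/F. Size balance at 212 µm:
Fd + Rd = Ru + Fo ⇒ R/F = (o−d)/(d−u)
r = (82.5 − 53.3)/(53.3 − 34.2) = 29.2/19.1 = 1.5288
CL = 100·r = 152.88 %

CL = 152.88 %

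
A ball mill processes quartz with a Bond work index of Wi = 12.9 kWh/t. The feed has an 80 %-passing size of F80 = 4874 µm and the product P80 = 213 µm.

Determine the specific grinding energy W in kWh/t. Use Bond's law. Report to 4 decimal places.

W = 10·Wi·(P80^(-½) − F80^(-½))
1/√213 = 0.068519;  1/√4874 = 0.014324
W = 10·12.9·(0.068519 − 0.014324) = 6.9912 kWh/t

W = 6.9912 kWh/t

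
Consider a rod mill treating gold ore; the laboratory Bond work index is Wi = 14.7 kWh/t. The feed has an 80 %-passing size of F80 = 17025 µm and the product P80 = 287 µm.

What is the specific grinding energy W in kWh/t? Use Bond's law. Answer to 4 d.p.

W = 10 Wi (1/√P80 − 1/√F80)  [Bond]
1/√287 = 0.059028;  1/√17025 = 0.007664
W = 10·14.7·(0.059028 − 0.007664) = 7.5505 kWh/t

W = 7.5505 kWh/t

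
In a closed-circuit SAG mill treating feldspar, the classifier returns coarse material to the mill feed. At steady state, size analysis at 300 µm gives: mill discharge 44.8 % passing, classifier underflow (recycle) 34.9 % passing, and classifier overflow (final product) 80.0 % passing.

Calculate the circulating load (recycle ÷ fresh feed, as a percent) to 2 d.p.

Let r = R/F. Size balance at 300 µm:
(1+r)d = ru + o → r = (o−d)/(d−u)
r = (80.0 − 44.8)/(44.8 − 34.9) = 35.2/9.9 = 3.5556
CL = 100·r = 355.56 %

CL = 355.56 %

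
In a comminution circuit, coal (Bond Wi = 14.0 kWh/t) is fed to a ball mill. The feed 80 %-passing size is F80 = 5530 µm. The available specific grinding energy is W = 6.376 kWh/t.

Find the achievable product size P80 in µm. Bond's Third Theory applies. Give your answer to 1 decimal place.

P80 = 287.4 µm

W = 10 Wi / √P80 − 10 Wi / √F80
P80^-0.5 = F80^-0.5 + W/(10 Wi)
  = 6.3760/(10·14.0) + 1/√5530 = 0.045543 + 0.013447 = 0.058990
P80 = (1/0.058990)² = 16.9520² = 287.37 µm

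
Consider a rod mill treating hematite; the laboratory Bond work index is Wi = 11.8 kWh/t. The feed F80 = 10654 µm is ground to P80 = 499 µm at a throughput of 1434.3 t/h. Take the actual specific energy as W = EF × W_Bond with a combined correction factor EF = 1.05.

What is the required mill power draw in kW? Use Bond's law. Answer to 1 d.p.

P = 6233.7 kW

W = 10·Wi·(P80^(-½) − F80^(-½))
W = 10·11.8·(1/√499 − 1/√10654) = 10·11.8·(0.035078) = 4.1392 kWh/t
Apply correction: 4.1392 × 1.05 = 4.3462 kWh/t
Power = W × throughput = 4.3462 kWh/t × 1434.3 t/h = 6233.7 kW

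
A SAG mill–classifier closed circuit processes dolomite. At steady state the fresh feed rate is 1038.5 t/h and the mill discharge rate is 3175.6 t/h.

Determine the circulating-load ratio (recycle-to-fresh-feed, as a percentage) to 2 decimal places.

M = F + R at steady state, so:
R = M − F = 3175.6 − 1038.5 = 2137.1 t/h
CL = 100·R/F = 100·2137.1/1038.5 = 205.79 %

CL = 205.79 %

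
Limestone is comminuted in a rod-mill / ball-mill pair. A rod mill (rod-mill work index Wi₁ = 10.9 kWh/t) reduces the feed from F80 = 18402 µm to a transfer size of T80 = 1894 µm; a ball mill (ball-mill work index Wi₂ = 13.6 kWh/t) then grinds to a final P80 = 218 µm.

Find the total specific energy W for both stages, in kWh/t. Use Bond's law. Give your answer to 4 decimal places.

W = 7.7872 kWh/t

W = 10·Wi·[P80^(−½) − F80^(−½)]
Stage 1 (18402→1894 µm, Wi₁=10.9): W₁ = 10·10.9·(0.022978 − 0.007372) = 1.7011 kWh/t
Stage 2 (1894→218 µm, Wi₂=13.6): W₂ = 10·13.6·(0.067729 − 0.022978) = 6.0861 kWh/t
W = W₁ + W₂ = 1.7011 + 6.0861 = 7.7872 kWh/t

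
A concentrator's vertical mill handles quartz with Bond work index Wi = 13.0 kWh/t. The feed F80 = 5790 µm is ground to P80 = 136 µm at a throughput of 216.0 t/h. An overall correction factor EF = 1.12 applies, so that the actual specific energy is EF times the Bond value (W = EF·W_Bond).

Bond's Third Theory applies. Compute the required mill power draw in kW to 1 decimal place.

P = 2283.5 kW

Bond:  W = 10 Wi (1/√P − 1/√F)
W = 10·13.0·(1/√136 − 1/√5790) = 10·13.0·(0.072607) = 9.4390 kWh/t
Corrected W = EF·W_Bond = 1.12·9.4390 = 10.5716 kWh/t
P_mill = W·ṁ = 10.5716·216.0 = 2283.5 kW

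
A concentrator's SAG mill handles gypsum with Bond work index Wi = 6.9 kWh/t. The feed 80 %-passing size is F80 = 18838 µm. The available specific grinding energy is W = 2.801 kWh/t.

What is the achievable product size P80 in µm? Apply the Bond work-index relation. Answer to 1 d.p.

W = 10 Wi (1/√P80 − 1/√F80)  [Bond]
⇒ 1/√P80 = W/(10 Wi) + 1/√F80
  = 2.8010/(10·6.9) + 1/√18838 = 0.040594 + 0.007286 = 0.047880
P80 = (1/0.047880)² = 20.8855² = 436.20 µm

P80 = 436.2 µm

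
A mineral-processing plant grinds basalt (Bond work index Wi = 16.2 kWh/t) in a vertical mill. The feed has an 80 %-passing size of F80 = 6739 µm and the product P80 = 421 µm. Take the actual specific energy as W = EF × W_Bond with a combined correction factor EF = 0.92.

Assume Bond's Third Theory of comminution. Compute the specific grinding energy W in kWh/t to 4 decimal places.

W = 5.4482 kWh/t

Bond: W = 10·Wi·(1/√P80 − 1/√F80)
1/√421 = 0.048737;  1/√6739 = 0.012182
W = 10·16.2·(0.048737 − 0.012182) = 5.9220 kWh/t
With EF = 0.92: W = 5.9220·0.92 = 5.4482 kWh/t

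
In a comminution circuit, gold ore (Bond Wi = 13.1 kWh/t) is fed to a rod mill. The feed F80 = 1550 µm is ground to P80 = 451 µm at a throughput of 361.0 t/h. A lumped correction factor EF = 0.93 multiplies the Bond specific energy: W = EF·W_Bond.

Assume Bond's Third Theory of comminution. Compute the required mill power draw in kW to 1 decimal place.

W = 10·Wi·[P80^(−½) − F80^(−½)]
W = 10·13.1·(1/√451 − 1/√1550) = 10·13.1·(0.021688) = 2.8411 kWh/t
With EF = 0.93: W = 2.8411·0.93 = 2.6423 kWh/t
Power = W × throughput = 2.6423 kWh/t × 361.0 t/h = 953.9 kW

P = 953.9 kW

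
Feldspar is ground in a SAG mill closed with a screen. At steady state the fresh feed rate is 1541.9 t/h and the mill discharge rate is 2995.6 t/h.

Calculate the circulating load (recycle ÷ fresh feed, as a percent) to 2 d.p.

Mill node: discharge = fresh + recycle.
R = M − F = 2995.6 − 1541.9 = 1453.7 t/h
CL = 100·R/F = 100·1453.7/1541.9 = 94.28 %

CL = 94.28 %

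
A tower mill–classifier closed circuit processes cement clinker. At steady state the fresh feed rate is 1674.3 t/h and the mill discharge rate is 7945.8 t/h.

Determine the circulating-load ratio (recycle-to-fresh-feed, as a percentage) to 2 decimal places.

CL = 374.57 %

Discharge = new feed + return, hence
R = M − F = 7945.8 − 1674.3 = 6271.5 t/h
CL = 100·R/F = 100·6271.5/1674.3 = 374.57 %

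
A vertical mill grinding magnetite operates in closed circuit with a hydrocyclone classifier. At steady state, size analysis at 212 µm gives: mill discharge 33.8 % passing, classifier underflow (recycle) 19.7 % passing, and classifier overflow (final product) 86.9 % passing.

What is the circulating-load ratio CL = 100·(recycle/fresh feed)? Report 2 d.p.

CL = 376.60 %

Balance %-passing 212 µm (r = R/F):
r = (o − d)/(d − u)
r = (86.9 − 33.8)/(33.8 − 19.7) = 53.1/14.1 = 3.7660
CL = 100·r = 376.60 %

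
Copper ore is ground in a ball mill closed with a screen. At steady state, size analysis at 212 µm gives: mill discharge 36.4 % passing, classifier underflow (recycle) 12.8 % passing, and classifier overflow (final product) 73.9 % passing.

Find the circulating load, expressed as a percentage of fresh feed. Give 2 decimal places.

Let r = R/F. Size balance at 212 µm:
d + r·d = r·u + o → r(d−u) = o−d
r = (73.9 − 36.4)/(36.4 − 12.8) = 37.5/23.6 = 1.5890
CL = 100·r = 158.90 %

CL = 158.90 %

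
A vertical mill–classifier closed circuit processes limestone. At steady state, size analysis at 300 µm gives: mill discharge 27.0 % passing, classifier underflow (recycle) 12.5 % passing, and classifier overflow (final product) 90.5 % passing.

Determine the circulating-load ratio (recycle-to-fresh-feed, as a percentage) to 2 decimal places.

Balance %-passing 300 µm (r = R/F):
(1+r)·d = r·u + o ⇒ r = (o−d)/(d−u)
r = (90.5 − 27.0)/(27.0 − 12.5) = 63.5/14.5 = 4.3793
CL = 100·r = 437.93 %

CL = 437.93 %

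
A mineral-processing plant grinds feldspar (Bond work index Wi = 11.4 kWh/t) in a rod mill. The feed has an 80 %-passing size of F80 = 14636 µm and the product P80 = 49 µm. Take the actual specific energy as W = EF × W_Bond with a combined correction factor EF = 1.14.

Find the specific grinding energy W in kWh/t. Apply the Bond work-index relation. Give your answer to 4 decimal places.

W = 17.4915 kWh/t

Bond: W = 10·Wi·(1/√P80 − 1/√F80)
1/√49 = 0.142857;  1/√14636 = 0.008266
W = 10·11.4·(0.142857 − 0.008266) = 15.3434 kWh/t
W_actual = 1.14 × 15.3434 = 17.4915 kWh/t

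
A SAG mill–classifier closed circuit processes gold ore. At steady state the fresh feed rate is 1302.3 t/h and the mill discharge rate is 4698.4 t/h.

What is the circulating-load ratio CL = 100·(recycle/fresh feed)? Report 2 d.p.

CL = 260.78 %

Mill node: discharge = fresh + recycle.
R = M − F = 4698.4 − 1302.3 = 3396.1 t/h
CL = 100·R/F = 100·3396.1/1302.3 = 260.78 %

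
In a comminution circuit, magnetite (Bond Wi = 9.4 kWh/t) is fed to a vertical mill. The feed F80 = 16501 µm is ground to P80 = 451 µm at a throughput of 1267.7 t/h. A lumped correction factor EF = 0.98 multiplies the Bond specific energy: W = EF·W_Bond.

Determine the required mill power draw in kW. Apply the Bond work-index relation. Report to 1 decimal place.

P = 4589.9 kW

W = 10 Wi (P80^-0.5 − F80^-0.5)
W = 10·9.4·(1/√451 − 1/√16501) = 10·9.4·(0.039303) = 3.6945 kWh/t
W_actual = 0.98 × 3.6945 = 3.6206 kWh/t
Mill draw = 3.6206 × 1267.7 = 4589.9 kW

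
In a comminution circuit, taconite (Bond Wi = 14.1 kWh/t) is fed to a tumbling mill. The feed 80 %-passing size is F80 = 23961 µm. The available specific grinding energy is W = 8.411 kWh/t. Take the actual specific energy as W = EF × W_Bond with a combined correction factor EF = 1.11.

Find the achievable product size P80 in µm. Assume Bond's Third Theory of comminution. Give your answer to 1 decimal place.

W = 10·Wi·(P80^(-½) − F80^(-½))
W_Bond = W / EF = 8.411 / 1.11 = 7.5775 kWh/t
⇒ 1/√P80 = W_Bond/(10 Wi) + 1/√F80
  = 7.5775/(10·14.1) + 1/√23961 = 0.053741 + 0.006460 = 0.060201
P80 = (1/0.060201)² = 16.6110² = 275.92 µm

P80 = 275.9 µm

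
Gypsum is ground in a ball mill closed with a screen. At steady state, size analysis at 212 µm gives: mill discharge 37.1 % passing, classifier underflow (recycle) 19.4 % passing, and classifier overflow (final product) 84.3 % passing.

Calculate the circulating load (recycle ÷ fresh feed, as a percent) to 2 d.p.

CL = 266.67 %

Balance %-passing 212 µm (r = R/F):
d + r·d = r·u + o → r(d−u) = o−d
r = (84.3 − 37.1)/(37.1 − 19.4) = 47.2/17.7 = 2.6667
CL = 100·r = 266.67 %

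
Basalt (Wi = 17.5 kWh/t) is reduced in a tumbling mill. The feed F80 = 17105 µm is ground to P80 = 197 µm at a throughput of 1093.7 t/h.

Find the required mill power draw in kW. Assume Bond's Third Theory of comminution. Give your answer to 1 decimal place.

W = 10·Wi·[P80^(−½) − F80^(−½)]
W = 10·17.5·(1/√197 − 1/√17105) = 10·17.5·(0.063601) = 11.1302 kWh/t
P = W·T = 11.1302·1093.7 = 12173.1 kW

P = 12173.1 kW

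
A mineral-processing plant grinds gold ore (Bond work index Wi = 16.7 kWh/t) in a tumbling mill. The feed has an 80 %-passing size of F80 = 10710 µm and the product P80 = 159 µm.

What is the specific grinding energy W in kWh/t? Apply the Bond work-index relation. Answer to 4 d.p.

W = 10 Wi (1/√P80 − 1/√F80)  [Bond]
1/√159 = 0.079305;  1/√10710 = 0.009663
W = 10·16.7·(0.079305 − 0.009663) = 11.6303 kWh/t

W = 11.6303 kWh/t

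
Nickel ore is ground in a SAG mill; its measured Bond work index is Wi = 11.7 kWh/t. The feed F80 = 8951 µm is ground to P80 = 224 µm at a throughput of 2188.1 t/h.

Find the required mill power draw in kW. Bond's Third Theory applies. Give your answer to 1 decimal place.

P = 14399.3 kW

Bond: W = 10·Wi·(1/√P80 − 1/√F80)
W = 10·11.7·(1/√224 − 1/√8951) = 10·11.7·(0.056246) = 6.5807 kWh/t
Mill draw = 6.5807 × 2188.1 = 14399.3 kW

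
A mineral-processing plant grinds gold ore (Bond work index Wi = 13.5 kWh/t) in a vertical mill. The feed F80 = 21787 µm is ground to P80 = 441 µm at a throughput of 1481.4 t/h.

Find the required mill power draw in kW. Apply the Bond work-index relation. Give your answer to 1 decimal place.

P = 8168.4 kW

Bond:  W = 10 Wi (1/√P − 1/√F)
W = 10·13.5·(1/√441 − 1/√21787) = 10·13.5·(0.040844) = 5.5140 kWh/t
P = W·T = 5.5140·1481.4 = 8168.4 kW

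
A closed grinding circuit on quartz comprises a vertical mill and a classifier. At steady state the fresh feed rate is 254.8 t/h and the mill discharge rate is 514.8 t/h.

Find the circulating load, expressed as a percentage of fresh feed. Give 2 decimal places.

M = F + R at steady state, so:
R = M − F = 514.8 − 254.8 = 260.0 t/h
CL = 100·R/F = 100·260.0/254.8 = 102.04 %

CL = 102.04 %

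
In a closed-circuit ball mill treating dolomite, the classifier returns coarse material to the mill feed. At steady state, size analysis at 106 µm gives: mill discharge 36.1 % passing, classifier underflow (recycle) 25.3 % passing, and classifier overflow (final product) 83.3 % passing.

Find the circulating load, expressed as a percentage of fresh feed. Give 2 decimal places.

Mass balance on the −106 µm fraction:
(1+r)d = ru + o → r = (o−d)/(d−u)
r = (83.3 − 36.1)/(36.1 − 25.3) = 47.2/10.8 = 4.3704
CL = 100·r = 437.04 %

CL = 437.04 %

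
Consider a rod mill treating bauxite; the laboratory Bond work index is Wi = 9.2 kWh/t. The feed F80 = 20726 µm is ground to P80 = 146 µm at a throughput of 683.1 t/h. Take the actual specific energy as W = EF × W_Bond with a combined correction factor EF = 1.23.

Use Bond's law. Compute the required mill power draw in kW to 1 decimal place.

Bond:  W = 10 Wi (1/√P − 1/√F)
W = 10·9.2·(1/√146 − 1/√20726) = 10·9.2·(0.075814) = 6.9749 kWh/t
Apply correction: 6.9749 × 1.23 = 8.5792 kWh/t
Power = W × throughput = 8.5792 kWh/t × 683.1 t/h = 5860.4 kW

P = 5860.4 kW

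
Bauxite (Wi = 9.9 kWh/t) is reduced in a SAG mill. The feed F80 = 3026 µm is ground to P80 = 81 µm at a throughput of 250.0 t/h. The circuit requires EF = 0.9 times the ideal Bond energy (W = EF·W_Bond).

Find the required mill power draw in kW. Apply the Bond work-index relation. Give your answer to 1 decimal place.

W_Bond = 10·Wi·(1/√P₈₀ − 1/√F₈₀)
W = 10·9.9·(1/√81 − 1/√3026) = 10·9.9·(0.092932) = 9.2003 kWh/t
Corrected W = EF·W_Bond = 0.9·9.2003 = 8.2803 kWh/t
P = W·T = 8.2803·250.0 = 2070.1 kW

P = 2070.1 kW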